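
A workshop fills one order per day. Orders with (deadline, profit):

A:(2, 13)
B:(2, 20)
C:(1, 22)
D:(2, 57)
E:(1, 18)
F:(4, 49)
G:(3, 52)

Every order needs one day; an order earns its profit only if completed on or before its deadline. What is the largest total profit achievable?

Sort by profit descending; place each in the latest free slot ≤ its deadline.
By profit: D(d2,57), G(d3,52), F(d4,49), C(d1,22), B(d2,20), E(d1,18), A(d2,13)
D→slot 2; G→slot 3; F→slot 4; C→slot 1; B skipped; E skipped; A skipped.
Profit = 22 + 57 + 52 + 49 = 180

180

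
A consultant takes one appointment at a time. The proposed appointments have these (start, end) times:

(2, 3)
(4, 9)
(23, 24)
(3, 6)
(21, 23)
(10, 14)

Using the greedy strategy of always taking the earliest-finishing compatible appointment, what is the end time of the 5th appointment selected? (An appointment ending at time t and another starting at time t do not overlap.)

Greedy by earliest finish: after sorting by end time, pick each interval compatible with the last pick.
Sorted by end: (2,3)  (3,6)  (4,9)  (10,14)  (21,23)  (23,24)
take (2,3); take (3,6); skip (4,9); take (10,14); take (21,23); take (23,24).
Selected: (2,3) (3,6) (10,14) (21,23) (23,24)

24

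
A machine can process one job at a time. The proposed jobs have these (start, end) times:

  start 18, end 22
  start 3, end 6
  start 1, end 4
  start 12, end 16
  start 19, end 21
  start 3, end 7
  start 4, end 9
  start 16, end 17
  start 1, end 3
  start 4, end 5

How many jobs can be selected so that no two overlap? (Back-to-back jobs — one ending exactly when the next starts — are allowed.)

5

Sort by end time and greedily take each interval whose start is ≥ the last chosen end.
Sorted by end: (1,3)  (1,4)  (4,5)  (3,6)  (3,7)  (4,9)  (12,16)  (16,17)  (19,21)  (18,22)
take (1,3); skip (1,4); take (4,5); skip (4,9); take (12,16); take (16,17); take (19,21).
Selected 5 jobs.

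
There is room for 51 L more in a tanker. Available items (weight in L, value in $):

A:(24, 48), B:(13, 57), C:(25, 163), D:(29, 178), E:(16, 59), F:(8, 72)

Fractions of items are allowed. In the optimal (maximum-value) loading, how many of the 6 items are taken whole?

2

Ratios (sorted): F 9.00, C 6.52, D 6.14, B 4.38, E 3.69, A 2.00
take F (8 @ 72); take C (25 @ 163); take 18/29 of D → 110.48. Capacity used 51/51.
2 item(s) taken whole; one partial (take 18/29 of D).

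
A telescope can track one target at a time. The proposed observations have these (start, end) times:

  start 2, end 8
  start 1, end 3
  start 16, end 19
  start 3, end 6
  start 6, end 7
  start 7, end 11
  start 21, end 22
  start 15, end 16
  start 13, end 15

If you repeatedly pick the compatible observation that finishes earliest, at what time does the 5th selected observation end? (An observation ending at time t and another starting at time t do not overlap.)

Order by finish time; keep every interval that doesn't clash with the previous kept one.
By end time: (1,3), (3,6), (6,7), (2,8), (7,11), (13,15), (15,16), (16,19), (21,22).
Pick (1,3); next start ≥ 3 → (3,6); next start ≥ 6 → (6,7); next start ≥ 7 → (7,11); next start ≥ 11 → (13,15); next start ≥ 15 → (15,16); next start ≥ 16 → (16,19); next start ≥ 19 → (21,22).
Selected: (1,3) (3,6) (6,7) (7,11) (13,15) (15,16) (16,19) (21,22)

15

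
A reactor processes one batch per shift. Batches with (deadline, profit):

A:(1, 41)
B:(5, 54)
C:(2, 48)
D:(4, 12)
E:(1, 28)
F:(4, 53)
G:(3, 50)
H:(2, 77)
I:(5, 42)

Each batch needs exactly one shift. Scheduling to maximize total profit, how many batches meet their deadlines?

Profit order: H=77 B=54 F=53 G=50 C=48 I=42 A=41 E=28 D=12
Assign: H→slot 2, B→slot 5, F→slot 4, G→slot 3, C→slot 1, I skipped, A skipped, E skipped, D skipped.
Slots: [1:C] [2:H] [3:G] [4:F] [5:B]
5 of 9 scheduled.

5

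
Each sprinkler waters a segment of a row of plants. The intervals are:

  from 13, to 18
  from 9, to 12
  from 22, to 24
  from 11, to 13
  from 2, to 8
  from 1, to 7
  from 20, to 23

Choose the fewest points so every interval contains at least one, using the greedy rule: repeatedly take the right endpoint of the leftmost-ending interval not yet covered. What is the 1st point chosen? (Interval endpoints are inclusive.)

Process intervals by earliest right end; each time one isn't hit yet, stab at its right endpoint.
By right end: [1,7]  [2,8]  [9,12]  [11,13]  [13,18]  [20,23]  [22,24]
[1,7] uncovered → point at 7; [9,12] uncovered → point at 12; [13,18] uncovered → point at 18; [20,23] uncovered → point at 23.
Points: 7, 12, 18, 23 (4 total).

7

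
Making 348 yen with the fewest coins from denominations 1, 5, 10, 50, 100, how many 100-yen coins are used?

3

348 − 3×100→48 − 4×10→8 − 1×5→3 − 3×1→0
Count of 100: 3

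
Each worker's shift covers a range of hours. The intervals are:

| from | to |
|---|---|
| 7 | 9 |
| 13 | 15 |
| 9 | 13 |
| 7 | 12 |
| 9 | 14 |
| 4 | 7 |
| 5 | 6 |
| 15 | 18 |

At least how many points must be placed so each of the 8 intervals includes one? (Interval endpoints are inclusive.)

Sorted: [5,6] [4,7] [7,9] [7,12] [9,13] [9,14] [13,15] [15,18]
{[5,6],[4,7]} hit by 6; {[7,9],[7,12],[9,13],[9,14]} hit by 9; {[13,15],[15,18]} hit by 15.
Points: 6, 9, 15 (3 total).

3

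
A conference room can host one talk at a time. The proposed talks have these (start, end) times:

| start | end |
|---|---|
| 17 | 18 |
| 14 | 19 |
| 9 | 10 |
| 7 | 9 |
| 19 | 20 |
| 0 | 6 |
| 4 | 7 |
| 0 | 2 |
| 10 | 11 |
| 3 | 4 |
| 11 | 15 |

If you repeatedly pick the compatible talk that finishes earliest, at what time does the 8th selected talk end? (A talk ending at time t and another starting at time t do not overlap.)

Greedy by earliest finish: after sorting by end time, pick each interval compatible with the last pick.
Sorted by end: (0,2)  (3,4)  (0,6)  (4,7)  (7,9)  (9,10)  (10,11)  (11,15)  (17,18)  (14,19)  (19,20)
take (0,2); take (3,4); skip (0,6); take (4,7); take (7,9); take (9,10); take (10,11); take (11,15); take (17,18); skip (14,19); take (19,20).
Selected: (0,2) (3,4) (4,7) (7,9) (9,10) (10,11) (11,15) (17,18) (19,20)

18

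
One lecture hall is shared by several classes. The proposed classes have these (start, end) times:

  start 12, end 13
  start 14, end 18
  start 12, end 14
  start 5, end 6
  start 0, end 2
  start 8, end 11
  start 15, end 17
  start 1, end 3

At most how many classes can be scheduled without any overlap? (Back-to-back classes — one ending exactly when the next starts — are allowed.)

5

Greedy by earliest finish: after sorting by end time, pick each interval compatible with the last pick.
By end time: (0,2), (1,3), (5,6), (8,11), (12,13), (12,14), (15,17), (14,18).
Pick (0,2); next start ≥ 2 → (5,6); next start ≥ 6 → (8,11); next start ≥ 11 → (12,13); next start ≥ 13 → (15,17).
Selected 5 classes.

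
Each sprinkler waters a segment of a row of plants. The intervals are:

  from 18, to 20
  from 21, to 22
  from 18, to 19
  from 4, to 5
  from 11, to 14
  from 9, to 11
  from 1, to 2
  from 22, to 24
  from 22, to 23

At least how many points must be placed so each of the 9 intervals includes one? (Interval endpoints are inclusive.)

5

Process intervals by earliest right end; each time one isn't hit yet, stab at its right endpoint.
Sorted: [1,2] [4,5] [9,11] [11,14] [18,19] [18,20] [21,22] [22,23] [22,24]
{[1,2]} hit by 2; {[4,5]} hit by 5; {[9,11],[11,14]} hit by 11; {[18,19],[18,20]} hit by 19; {[21,22],[22,23],[22,24]} hit by 22.
Points: 2, 5, 11, 19, 22 (5 total).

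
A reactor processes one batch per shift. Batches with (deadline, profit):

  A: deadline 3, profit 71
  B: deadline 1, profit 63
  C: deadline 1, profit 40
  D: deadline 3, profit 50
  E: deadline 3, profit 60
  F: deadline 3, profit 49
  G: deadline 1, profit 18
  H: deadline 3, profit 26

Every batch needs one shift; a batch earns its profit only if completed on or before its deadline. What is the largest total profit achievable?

194

Sort by profit descending; place each in the latest free slot ≤ its deadline.
By profit: A(d3,71), B(d1,63), E(d3,60), D(d3,50), F(d3,49), C(d1,40), H(d3,26), G(d1,18)
A→slot 3; B→slot 1; E→slot 2; D skipped; F skipped; C skipped; H skipped; G skipped.
Profit = 63 + 60 + 71 = 194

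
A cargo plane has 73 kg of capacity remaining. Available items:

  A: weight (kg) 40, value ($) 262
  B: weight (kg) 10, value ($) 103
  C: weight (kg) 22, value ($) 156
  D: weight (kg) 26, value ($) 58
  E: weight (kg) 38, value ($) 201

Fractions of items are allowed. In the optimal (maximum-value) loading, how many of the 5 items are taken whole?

3

Sort by value per unit weight and fill in that order.
Ratios (sorted): B 10.30, C 7.09, A 6.55, E 5.29, D 2.23
take B (10 @ 103); take C (22 @ 156); take A (40 @ 262); take 1/38 of E → 5.29. Capacity used 73/73.
3 item(s) taken whole; one partial (take 1/38 of E).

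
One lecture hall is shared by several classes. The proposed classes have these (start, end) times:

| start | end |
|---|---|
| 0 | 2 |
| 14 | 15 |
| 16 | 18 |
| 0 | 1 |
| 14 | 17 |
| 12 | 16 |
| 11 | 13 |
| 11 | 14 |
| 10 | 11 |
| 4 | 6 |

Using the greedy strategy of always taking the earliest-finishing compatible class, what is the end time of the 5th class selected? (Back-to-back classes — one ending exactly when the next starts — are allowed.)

Greedy by earliest finish: after sorting by end time, pick each interval compatible with the last pick.
Sorted by end: (0,1)  (0,2)  (4,6)  (10,11)  (11,13)  (11,14)  (14,15)  (12,16)  (14,17)  (16,18)
take (0,1); take (4,6); take (10,11); take (11,13); take (14,15); skip (14,17); take (16,18).
Selected: (0,1) (4,6) (10,11) (11,13) (14,15) (16,18)

15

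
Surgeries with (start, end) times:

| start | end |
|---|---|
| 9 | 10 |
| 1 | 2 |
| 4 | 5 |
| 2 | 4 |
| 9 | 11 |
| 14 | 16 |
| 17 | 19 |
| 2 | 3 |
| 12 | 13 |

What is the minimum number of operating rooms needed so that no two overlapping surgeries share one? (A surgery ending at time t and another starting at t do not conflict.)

2

Count concurrent intervals with a sweep; the peak is the room count.
Events (time:±→running): 1:+→1 2:-→0 2:+→1 2:+→2 … peak 2.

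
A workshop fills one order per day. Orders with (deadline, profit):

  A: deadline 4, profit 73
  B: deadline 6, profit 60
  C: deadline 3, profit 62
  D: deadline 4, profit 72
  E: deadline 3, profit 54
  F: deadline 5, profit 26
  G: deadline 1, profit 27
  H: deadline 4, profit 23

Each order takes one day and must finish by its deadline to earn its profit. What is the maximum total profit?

Sort by profit descending; place each in the latest free slot ≤ its deadline.
Profit order: A=73 D=72 C=62 B=60 E=54 G=27 F=26 H=23
Assign: A→slot 4, D→slot 3, C→slot 2, B→slot 6, E→slot 1, G skipped, F→slot 5, H skipped.
Slots: [1:E] [2:C] [3:D] [4:A] [5:F] [6:B]
Profit = 54 + 62 + 72 + 73 + 26 + 60 = 347

347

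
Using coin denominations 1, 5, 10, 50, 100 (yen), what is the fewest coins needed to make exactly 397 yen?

11

397 = 3×100 + 1×50 + 4×10 + 1×5 + 2×1
Total coins = 3 + 1 + 4 + 1 + 2 = 11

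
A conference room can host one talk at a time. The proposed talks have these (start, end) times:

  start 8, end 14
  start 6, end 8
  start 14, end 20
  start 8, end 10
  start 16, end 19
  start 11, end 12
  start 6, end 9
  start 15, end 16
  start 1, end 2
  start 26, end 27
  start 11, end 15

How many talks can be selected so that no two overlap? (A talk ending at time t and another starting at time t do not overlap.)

7

By end time: (1,2), (6,8), (6,9), (8,10), (11,12), (8,14), (11,15), (15,16), (16,19), (14,20), (26,27).
Pick (1,2); next start ≥ 2 → (6,8); next start ≥ 8 → (8,10); next start ≥ 10 → (11,12); next start ≥ 12 → (15,16); next start ≥ 16 → (16,19); next start ≥ 19 → (26,27).
Selected 7 talks.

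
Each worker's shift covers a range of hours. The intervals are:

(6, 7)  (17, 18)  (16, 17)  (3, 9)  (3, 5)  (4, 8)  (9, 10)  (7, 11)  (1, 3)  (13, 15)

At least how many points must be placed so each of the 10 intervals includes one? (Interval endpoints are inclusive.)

5

By right end: [1,3]  [3,5]  [6,7]  [4,8]  [3,9]  [9,10]  [7,11]  [13,15]  [16,17]  [17,18]
[1,3] uncovered → point at 3; [6,7] uncovered → point at 7; [9,10] uncovered → point at 10; [13,15] uncovered → point at 15; [16,17] uncovered → point at 17.
Points: 3, 7, 10, 15, 17 (5 total).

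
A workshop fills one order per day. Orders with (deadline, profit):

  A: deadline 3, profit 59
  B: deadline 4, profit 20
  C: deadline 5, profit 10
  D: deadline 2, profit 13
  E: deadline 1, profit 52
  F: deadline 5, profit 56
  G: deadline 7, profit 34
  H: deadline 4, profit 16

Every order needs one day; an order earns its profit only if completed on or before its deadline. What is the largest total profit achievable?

Sort by profit descending; place each in the latest free slot ≤ its deadline.
Profit order: A=59 F=56 E=52 G=34 B=20 H=16 D=13 C=10
Assign: A→slot 3, F→slot 5, E→slot 1, G→slot 7, B→slot 4, H→slot 2, D skipped, C skipped.
Slots: [1:E] [2:H] [3:A] [4:B] [5:F] [7:G]
Profit = 52 + 16 + 59 + 20 + 56 + 34 = 237

237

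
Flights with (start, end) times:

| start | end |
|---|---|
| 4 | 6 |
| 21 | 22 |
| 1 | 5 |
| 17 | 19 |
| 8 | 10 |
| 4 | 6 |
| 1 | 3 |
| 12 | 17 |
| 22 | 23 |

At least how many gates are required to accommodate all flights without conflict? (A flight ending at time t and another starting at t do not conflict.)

Count concurrent intervals with a sweep; the peak is the room count.
starts: [1, 1, 4, 4, 8, 12, 17, 21, 22]
ends:   [3, 5, 6, 6, 10, 17, 19, 22, 23]
s1→1 s1→2 e3→1 s4→2 s4→3  — peak 3.

3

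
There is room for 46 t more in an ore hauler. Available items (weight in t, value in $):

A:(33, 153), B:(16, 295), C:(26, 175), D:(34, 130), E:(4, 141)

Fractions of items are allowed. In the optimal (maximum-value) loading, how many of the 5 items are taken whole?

3

Sort by value per unit weight and fill in that order.
Order: E (141/4=35.25) > B (295/16=18.44) > C (175/26=6.73) > A (153/33=4.64) > D (130/34=3.82)
Fill: take E (4 @ 141) → take B (16 @ 295) → take C (26 @ 175); 46/46 used.
3 item(s) taken whole.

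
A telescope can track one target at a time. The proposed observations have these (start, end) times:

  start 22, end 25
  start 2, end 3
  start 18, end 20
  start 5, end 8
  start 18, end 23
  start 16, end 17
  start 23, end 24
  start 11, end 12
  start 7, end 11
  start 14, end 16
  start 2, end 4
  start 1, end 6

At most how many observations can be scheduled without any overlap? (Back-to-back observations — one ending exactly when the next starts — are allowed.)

Sort by end time and greedily take each interval whose start is ≥ the last chosen end.
By end time: (2,3), (2,4), (1,6), (5,8), (7,11), (11,12), (14,16), (16,17), (18,20), (18,23), (23,24), (22,25).
Pick (2,3); next start ≥ 3 → (5,8); next start ≥ 8 → (11,12); next start ≥ 12 → (14,16); next start ≥ 16 → (16,17); next start ≥ 17 → (18,20); next start ≥ 20 → (23,24).
Selected 7 observations.

7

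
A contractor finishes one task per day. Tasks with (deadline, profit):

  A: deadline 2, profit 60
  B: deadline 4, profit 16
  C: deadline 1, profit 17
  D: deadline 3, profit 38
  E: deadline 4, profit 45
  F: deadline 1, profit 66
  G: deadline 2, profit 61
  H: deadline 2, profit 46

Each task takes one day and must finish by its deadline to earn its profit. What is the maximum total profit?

210

Sort by profit descending; place each in the latest free slot ≤ its deadline.
Profit order: F=66 G=61 A=60 H=46 E=45 D=38 C=17 B=16
Assign: F→slot 1, G→slot 2, A skipped, H skipped, E→slot 4, D→slot 3, C skipped, B skipped.
Slots: [1:F] [2:G] [3:D] [4:E]
Profit = 66 + 61 + 38 + 45 = 210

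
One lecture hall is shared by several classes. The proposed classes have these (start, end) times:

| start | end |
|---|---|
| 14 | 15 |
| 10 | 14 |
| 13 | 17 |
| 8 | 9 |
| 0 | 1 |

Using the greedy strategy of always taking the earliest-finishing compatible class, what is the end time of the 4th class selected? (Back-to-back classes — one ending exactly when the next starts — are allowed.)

15

Sorted by end: (0,1)  (8,9)  (10,14)  (14,15)  (13,17)
take (0,1); take (8,9); take (10,14); take (14,15).
Selected: (0,1) (8,9) (10,14) (14,15)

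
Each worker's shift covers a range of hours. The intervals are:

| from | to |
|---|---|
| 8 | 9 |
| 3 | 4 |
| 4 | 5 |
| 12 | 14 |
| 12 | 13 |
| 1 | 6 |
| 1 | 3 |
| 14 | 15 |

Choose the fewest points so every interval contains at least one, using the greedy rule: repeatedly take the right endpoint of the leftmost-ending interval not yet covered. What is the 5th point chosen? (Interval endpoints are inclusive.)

By right end: [1,3]  [3,4]  [4,5]  [1,6]  [8,9]  [12,13]  [12,14]  [14,15]
[1,3] uncovered → point at 3; [4,5] uncovered → point at 5; [8,9] uncovered → point at 9; [12,13] uncovered → point at 13; [14,15] uncovered → point at 15.
Points: 3, 5, 9, 13, 15 (5 total).

15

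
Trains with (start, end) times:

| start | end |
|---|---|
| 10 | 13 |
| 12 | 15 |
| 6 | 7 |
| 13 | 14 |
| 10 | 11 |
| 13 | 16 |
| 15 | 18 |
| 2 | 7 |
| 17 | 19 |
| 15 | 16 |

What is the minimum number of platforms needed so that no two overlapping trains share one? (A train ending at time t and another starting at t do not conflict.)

starts: [2, 6, 10, 10, 12, 13, 13, 15, 15, 17]
ends:   [7, 7, 11, 13, 14, 15, 16, 16, 18, 19]
s2→1 s6→2 e7→1 e7→0 s10→1 s10→2 e11→1 s12→2 e13→1 s13→2 s13→3  — peak 3.

3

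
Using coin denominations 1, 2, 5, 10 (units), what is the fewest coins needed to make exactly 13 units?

3

Greedy: take as many of the largest coin as possible, then repeat with the remainder.
13 = 1×10 + 1×2 + 1×1
Total coins = 1 + 1 + 1 = 3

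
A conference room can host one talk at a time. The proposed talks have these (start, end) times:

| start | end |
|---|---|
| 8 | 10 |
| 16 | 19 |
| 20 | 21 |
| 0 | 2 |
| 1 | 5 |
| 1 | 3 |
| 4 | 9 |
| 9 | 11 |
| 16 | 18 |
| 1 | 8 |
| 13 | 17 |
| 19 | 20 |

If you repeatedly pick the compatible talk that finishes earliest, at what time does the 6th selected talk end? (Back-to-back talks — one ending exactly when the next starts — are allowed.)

21

Greedy by earliest finish: after sorting by end time, pick each interval compatible with the last pick.
By end time: (0,2), (1,3), (1,5), (1,8), (4,9), (8,10), (9,11), (13,17), (16,18), (16,19), (19,20), (20,21).
Pick (0,2); next start ≥ 2 → (4,9); next start ≥ 9 → (9,11); next start ≥ 11 → (13,17); next start ≥ 17 → (19,20); next start ≥ 20 → (20,21).
Selected: (0,2) (4,9) (9,11) (13,17) (19,20) (20,21)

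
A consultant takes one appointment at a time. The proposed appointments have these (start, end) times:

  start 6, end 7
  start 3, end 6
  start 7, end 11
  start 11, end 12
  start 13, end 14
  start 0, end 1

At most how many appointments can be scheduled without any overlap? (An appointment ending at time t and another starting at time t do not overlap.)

Order by finish time; keep every interval that doesn't clash with the previous kept one.
By end time: (0,1), (3,6), (6,7), (7,11), (11,12), (13,14).
Pick (0,1); next start ≥ 1 → (3,6); next start ≥ 6 → (6,7); next start ≥ 7 → (7,11); next start ≥ 11 → (11,12); next start ≥ 12 → (13,14).
Selected 6 appointments.

6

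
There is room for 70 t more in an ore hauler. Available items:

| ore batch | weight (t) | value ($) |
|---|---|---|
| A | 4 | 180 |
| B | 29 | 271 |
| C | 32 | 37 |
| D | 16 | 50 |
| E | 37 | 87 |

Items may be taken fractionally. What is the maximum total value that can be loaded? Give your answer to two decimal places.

550.38

Order: A (180/4=45.00) > B (271/29=9.34) > D (50/16=3.12) > E (87/37=2.35) > C (37/32=1.16)
Fill: take A (4 @ 180) → take B (29 @ 271) → take D (16 @ 50) → take 21/37 of E → 49.38; 70/70 used.
Total value = 550.38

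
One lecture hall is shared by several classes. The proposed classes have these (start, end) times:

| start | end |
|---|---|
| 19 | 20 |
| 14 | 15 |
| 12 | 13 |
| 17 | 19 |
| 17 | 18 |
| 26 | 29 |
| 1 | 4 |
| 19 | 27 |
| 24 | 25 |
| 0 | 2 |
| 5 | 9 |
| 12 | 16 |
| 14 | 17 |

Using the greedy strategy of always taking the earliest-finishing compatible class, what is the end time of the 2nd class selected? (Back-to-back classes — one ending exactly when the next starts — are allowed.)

Sort by end time and greedily take each interval whose start is ≥ the last chosen end.
Sorted by end: (0,2)  (1,4)  (5,9)  (12,13)  (14,15)  (12,16)  (14,17)  (17,18)  (17,19)  (19,20)  (24,25)  (19,27)  (26,29)
take (0,2); take (5,9); take (12,13); take (14,15); skip (12,16); skip (14,17); take (17,18); skip (17,19); take (19,20); take (24,25); skip (19,27); take (26,29).
Selected: (0,2) (5,9) (12,13) (14,15) (17,18) (19,20) (24,25) (26,29)

9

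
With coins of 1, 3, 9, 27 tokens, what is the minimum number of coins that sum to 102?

Use the largest denomination that fits, subtract, and repeat.
102 = 3×27 + 2×9 + 1×3
Total coins = 3 + 2 + 1 = 6

6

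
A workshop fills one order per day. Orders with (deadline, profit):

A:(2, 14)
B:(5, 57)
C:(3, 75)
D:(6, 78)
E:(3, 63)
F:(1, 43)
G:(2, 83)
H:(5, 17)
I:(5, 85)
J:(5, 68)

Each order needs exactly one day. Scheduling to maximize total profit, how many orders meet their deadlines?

Profit order: I=85 G=83 D=78 C=75 J=68 E=63 B=57 F=43 H=17 A=14
Assign: I→slot 5, G→slot 2, D→slot 6, C→slot 3, J→slot 4, E→slot 1, B skipped, F skipped, H skipped, A skipped.
Slots: [1:E] [2:G] [3:C] [4:J] [5:I] [6:D]
6 of 10 scheduled.

6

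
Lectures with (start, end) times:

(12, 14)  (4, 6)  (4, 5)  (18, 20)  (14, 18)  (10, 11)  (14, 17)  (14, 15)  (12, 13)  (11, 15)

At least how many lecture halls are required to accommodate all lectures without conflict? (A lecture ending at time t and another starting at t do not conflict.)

Count concurrent intervals with a sweep; the peak is the room count.
Events (time:±→running): 4:+→1 4:+→2 5:-→1 6:-→0 10:+→1 11:-→0 11:+→1 12:+→2 12:+→3 13:-→2 14:-→1 14:+→2 14:+→3 14:+→4 … peak 4.

4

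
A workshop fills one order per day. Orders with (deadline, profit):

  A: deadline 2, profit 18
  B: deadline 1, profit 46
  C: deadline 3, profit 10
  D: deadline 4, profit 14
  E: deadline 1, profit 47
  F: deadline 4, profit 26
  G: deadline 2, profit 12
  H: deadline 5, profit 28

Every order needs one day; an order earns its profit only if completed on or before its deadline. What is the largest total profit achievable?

133

Profit order: E=47 B=46 H=28 F=26 A=18 D=14 G=12 C=10
Assign: E→slot 1, B skipped, H→slot 5, F→slot 4, A→slot 2, D→slot 3, G skipped, C skipped.
Slots: [1:E] [2:A] [3:D] [4:F] [5:H]
Profit = 47 + 18 + 14 + 26 + 28 = 133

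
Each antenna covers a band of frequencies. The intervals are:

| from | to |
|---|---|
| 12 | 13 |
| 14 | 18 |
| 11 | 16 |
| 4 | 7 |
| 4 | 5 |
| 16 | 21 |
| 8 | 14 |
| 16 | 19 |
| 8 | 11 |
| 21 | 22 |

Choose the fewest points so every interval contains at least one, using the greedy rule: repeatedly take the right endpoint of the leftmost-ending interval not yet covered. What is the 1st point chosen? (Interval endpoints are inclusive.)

5

Process intervals by earliest right end; each time one isn't hit yet, stab at its right endpoint.
Sorted: [4,5] [4,7] [8,11] [12,13] [8,14] [11,16] [14,18] [16,19] [16,21] [21,22]
{[4,5],[4,7]} hit by 5; {[8,11]} hit by 11; {[12,13],[8,14],[11,16]} hit by 13; {[14,18],[16,19],[16,21]} hit by 18; {[21,22]} hit by 22.
Points: 5, 11, 13, 18, 22 (5 total).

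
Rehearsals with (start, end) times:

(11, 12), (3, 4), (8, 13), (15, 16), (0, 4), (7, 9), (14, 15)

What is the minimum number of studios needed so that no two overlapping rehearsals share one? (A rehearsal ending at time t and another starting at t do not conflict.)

The answer is the maximum number of intervals overlapping at any instant.
Events (time:±→running): 0:+→1 3:+→2 … peak 2.

2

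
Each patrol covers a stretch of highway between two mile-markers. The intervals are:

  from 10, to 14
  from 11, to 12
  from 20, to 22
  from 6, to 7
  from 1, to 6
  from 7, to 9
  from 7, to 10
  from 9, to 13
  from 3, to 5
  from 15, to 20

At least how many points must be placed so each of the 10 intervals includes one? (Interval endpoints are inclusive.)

4

Sort by right endpoint; whenever an interval is uncovered, place a point at its right end.
By right end: [3,5]  [1,6]  [6,7]  [7,9]  [7,10]  [11,12]  [9,13]  [10,14]  [15,20]  [20,22]
[3,5] uncovered → point at 5; [6,7] uncovered → point at 7; [11,12] uncovered → point at 12; [15,20] uncovered → point at 20.
Points: 5, 7, 12, 20 (4 total).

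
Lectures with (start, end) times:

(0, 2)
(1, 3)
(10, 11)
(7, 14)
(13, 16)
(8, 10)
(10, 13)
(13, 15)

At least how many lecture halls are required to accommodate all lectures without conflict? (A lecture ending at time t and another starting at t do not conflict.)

starts: [0, 1, 7, 8, 10, 10, 13, 13]
ends:   [2, 3, 10, 11, 13, 14, 15, 16]
s0→1 s1→2 e2→1 e3→0 s7→1 s8→2 e10→1 s10→2 s10→3  — peak 3.

3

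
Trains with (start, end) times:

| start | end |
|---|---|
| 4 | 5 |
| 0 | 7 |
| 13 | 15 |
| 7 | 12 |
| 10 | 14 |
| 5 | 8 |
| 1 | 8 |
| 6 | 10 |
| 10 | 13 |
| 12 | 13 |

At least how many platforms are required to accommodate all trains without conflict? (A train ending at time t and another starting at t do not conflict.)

starts: [0, 1, 4, 5, 6, 7, 10, 10, 12, 13]
ends:   [5, 7, 8, 8, 10, 12, 13, 13, 14, 15]
s0→1 s1→2 s4→3 e5→2 s5→3 s6→4  — peak 4.

4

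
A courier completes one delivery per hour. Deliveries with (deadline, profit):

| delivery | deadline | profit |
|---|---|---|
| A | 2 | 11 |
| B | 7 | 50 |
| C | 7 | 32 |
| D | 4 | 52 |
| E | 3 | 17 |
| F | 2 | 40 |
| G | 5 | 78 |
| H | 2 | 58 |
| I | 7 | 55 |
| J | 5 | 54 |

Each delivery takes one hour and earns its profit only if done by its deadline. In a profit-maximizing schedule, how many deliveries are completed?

7

By profit: G(d5,78), H(d2,58), I(d7,55), J(d5,54), D(d4,52), B(d7,50), F(d2,40), C(d7,32), E(d3,17), A(d2,11)
G→slot 5; H→slot 2; I→slot 7; J→slot 4; D→slot 3; B→slot 6; F→slot 1; C skipped; E skipped; A skipped.
7 of 10 scheduled.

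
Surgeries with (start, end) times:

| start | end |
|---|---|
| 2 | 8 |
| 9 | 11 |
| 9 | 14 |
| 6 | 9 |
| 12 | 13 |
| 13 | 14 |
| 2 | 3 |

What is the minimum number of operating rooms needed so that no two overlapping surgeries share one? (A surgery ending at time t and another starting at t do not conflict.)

2

The answer is the maximum number of intervals overlapping at any instant.
Events (time:±→running): 2:+→1 2:+→2 … peak 2.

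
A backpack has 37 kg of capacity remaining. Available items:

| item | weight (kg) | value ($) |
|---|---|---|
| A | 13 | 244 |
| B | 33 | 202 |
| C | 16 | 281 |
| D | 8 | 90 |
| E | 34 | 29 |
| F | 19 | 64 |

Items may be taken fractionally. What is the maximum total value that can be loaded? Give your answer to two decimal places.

615.00

Sort by value per unit weight and fill in that order.
Order: A (244/13=18.77) > C (281/16=17.56) > D (90/8=11.25) > B (202/33=6.12) > F (64/19=3.37) > E (29/34=0.85)
Fill: take A (13 @ 244) → take C (16 @ 281) → take D (8 @ 90); 37/37 used.
Total value = 615.00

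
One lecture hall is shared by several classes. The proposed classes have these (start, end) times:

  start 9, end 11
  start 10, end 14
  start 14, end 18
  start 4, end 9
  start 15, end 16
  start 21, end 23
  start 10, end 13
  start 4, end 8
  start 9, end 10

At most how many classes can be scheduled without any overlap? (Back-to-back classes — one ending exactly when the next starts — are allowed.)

5

Sorted by end: (4,8)  (4,9)  (9,10)  (9,11)  (10,13)  (10,14)  (15,16)  (14,18)  (21,23)
take (4,8); skip (4,9); take (9,10); skip (9,11); take (10,13); skip (10,14); take (15,16); take (21,23).
Selected 5 classes.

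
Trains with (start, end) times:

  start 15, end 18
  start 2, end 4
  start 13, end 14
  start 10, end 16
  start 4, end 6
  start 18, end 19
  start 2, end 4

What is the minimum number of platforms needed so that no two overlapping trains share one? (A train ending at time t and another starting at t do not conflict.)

2

Count concurrent intervals with a sweep; the peak is the room count.
starts: [2, 2, 4, 10, 13, 15, 18]
ends:   [4, 4, 6, 14, 16, 18, 19]
s2→1 s2→2  — peak 2.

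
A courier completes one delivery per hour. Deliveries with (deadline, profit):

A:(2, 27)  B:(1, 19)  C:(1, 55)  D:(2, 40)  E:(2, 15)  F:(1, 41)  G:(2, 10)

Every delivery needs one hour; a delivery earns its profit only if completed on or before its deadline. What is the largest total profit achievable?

Sort by profit descending; place each in the latest free slot ≤ its deadline.
Profit order: C=55 F=41 D=40 A=27 B=19 E=15 G=10
Assign: C→slot 1, F skipped, D→slot 2, A skipped, B skipped, E skipped, G skipped.
Slots: [1:C] [2:D]
Profit = 55 + 40 = 95

95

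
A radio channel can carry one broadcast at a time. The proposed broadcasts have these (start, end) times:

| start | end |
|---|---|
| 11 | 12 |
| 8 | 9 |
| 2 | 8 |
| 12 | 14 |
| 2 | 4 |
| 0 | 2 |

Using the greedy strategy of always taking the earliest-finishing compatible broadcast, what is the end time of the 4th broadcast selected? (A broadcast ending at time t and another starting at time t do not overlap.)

12

By end time: (0,2), (2,4), (2,8), (8,9), (11,12), (12,14).
Pick (0,2); next start ≥ 2 → (2,4); next start ≥ 4 → (8,9); next start ≥ 9 → (11,12); next start ≥ 12 → (12,14).
Selected: (0,2) (2,4) (8,9) (11,12) (12,14)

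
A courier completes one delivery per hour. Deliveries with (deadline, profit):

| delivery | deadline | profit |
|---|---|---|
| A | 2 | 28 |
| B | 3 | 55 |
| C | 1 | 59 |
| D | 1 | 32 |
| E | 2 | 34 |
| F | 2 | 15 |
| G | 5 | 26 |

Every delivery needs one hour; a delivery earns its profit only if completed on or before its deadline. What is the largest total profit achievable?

Profit order: C=59 B=55 E=34 D=32 A=28 G=26 F=15
Assign: C→slot 1, B→slot 3, E→slot 2, D skipped, A skipped, G→slot 5, F skipped.
Slots: [1:C] [2:E] [3:B] [5:G]
Profit = 59 + 34 + 55 + 26 = 174

174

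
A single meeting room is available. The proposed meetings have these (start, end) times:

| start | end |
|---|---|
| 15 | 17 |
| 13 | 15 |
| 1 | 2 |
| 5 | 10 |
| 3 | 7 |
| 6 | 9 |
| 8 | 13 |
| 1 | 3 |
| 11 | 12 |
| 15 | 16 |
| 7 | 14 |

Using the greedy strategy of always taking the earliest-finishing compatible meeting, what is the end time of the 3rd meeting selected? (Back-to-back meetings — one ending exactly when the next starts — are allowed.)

Sort by end time and greedily take each interval whose start is ≥ the last chosen end.
By end time: (1,2), (1,3), (3,7), (6,9), (5,10), (11,12), (8,13), (7,14), (13,15), (15,16), (15,17).
Pick (1,2); next start ≥ 2 → (3,7); next start ≥ 7 → (11,12); next start ≥ 12 → (13,15); next start ≥ 15 → (15,16).
Selected: (1,2) (3,7) (11,12) (13,15) (15,16)

12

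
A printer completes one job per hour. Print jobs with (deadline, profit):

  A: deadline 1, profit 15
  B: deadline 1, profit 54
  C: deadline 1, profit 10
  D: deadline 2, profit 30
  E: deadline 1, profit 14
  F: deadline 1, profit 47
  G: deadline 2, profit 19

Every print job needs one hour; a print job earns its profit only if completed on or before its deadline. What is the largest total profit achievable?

84

Profit order: B=54 F=47 D=30 G=19 A=15 E=14 C=10
Assign: B→slot 1, F skipped, D→slot 2, G skipped, A skipped, E skipped, C skipped.
Slots: [1:B] [2:D]
Profit = 54 + 30 = 84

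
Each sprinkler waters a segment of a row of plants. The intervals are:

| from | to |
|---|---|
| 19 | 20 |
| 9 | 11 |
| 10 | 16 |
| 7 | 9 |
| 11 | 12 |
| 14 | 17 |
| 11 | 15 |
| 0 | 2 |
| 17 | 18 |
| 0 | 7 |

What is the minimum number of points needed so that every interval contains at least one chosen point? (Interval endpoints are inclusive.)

Sort by right endpoint; whenever an interval is uncovered, place a point at its right end.
By right end: [0,2]  [0,7]  [7,9]  [9,11]  [11,12]  [11,15]  [10,16]  [14,17]  [17,18]  [19,20]
[0,2] uncovered → point at 2; [7,9] uncovered → point at 9; [11,12] uncovered → point at 12; [14,17] uncovered → point at 17; [19,20] uncovered → point at 20.
Points: 2, 9, 12, 17, 20 (5 total).

5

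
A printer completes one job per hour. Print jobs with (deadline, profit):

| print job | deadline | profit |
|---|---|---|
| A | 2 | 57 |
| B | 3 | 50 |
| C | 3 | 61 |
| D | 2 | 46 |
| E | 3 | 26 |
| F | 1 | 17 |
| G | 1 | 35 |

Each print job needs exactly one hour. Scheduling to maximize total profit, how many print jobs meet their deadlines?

Take jobs in profit order; each goes to the latest open slot no later than its deadline.
By profit: C(d3,61), A(d2,57), B(d3,50), D(d2,46), G(d1,35), E(d3,26), F(d1,17)
C→slot 3; A→slot 2; B→slot 1; D skipped; G skipped; E skipped; F skipped.
3 of 7 scheduled.

3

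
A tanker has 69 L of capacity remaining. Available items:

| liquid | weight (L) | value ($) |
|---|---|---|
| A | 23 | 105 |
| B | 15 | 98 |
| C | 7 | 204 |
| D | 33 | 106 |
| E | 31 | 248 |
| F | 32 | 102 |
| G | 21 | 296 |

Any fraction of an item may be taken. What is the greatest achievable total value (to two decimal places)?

813.33

Sort by value per unit weight and fill in that order.
Order: C (204/7=29.14) > G (296/21=14.10) > E (248/31=8.00) > B (98/15=6.53) > A (105/23=4.57) > D (106/33=3.21) > F (102/32=3.19)
Fill: take C (7 @ 204) → take G (21 @ 296) → take E (31 @ 248) → take 10/15 of B → 65.33; 69/69 used.
Total value = 813.33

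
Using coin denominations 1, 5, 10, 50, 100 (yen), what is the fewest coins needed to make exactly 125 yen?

125 − 1×100→25 − 2×10→5 − 1×5→0
Total coins = 1 + 2 + 1 = 4

4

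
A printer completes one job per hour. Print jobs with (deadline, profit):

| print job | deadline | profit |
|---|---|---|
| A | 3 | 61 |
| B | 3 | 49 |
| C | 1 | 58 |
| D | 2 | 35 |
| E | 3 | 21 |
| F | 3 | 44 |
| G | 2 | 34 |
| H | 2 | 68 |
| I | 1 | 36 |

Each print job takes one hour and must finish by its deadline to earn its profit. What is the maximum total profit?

187

Sort by profit descending; place each in the latest free slot ≤ its deadline.
Profit order: H=68 A=61 C=58 B=49 F=44 I=36 D=35 G=34 E=21
Assign: H→slot 2, A→slot 3, C→slot 1, B skipped, F skipped, I skipped, D skipped, G skipped, E skipped.
Slots: [1:C] [2:H] [3:A]
Profit = 58 + 68 + 61 = 187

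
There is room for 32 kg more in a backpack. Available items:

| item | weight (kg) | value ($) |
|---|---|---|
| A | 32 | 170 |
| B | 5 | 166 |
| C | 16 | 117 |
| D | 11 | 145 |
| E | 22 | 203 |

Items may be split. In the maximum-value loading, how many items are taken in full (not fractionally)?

Greedy by value/weight ratio, highest first.
Order: B (166/5=33.20) > D (145/11=13.18) > E (203/22=9.23) > C (117/16=7.31) > A (170/32=5.31)
Fill: take B (5 @ 166) → take D (11 @ 145) → take 16/22 of E → 147.64; 32/32 used.
2 item(s) taken whole; one partial (take 16/22 of E).

2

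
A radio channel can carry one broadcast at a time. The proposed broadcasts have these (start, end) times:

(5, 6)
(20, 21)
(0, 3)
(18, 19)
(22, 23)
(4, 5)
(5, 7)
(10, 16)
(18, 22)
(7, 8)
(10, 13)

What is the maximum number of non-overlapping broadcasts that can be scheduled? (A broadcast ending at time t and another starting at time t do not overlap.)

Order by finish time; keep every interval that doesn't clash with the previous kept one.
Sorted by end: (0,3)  (4,5)  (5,6)  (5,7)  (7,8)  (10,13)  (10,16)  (18,19)  (20,21)  (18,22)  (22,23)
take (0,3); take (4,5); take (5,6); take (7,8); take (10,13); take (18,19); take (20,21); skip (18,22); take (22,23).
Selected 8 broadcasts.

8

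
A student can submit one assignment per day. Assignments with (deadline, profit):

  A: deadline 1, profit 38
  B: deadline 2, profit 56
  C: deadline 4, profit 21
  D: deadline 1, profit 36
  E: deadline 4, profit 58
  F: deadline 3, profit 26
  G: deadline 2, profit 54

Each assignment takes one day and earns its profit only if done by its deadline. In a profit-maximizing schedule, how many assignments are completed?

4

Profit order: E=58 B=56 G=54 A=38 D=36 F=26 C=21
Assign: E→slot 4, B→slot 2, G→slot 1, A skipped, D skipped, F→slot 3, C skipped.
Slots: [1:G] [2:B] [3:F] [4:E]
4 of 7 scheduled.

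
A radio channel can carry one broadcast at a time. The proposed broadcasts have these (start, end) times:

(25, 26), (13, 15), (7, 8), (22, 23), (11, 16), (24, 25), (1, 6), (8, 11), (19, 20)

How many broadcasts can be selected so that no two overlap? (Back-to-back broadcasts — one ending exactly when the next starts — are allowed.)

8

Sort by end time and greedily take each interval whose start is ≥ the last chosen end.
Sorted by end: (1,6)  (7,8)  (8,11)  (13,15)  (11,16)  (19,20)  (22,23)  (24,25)  (25,26)
take (1,6); take (7,8); take (8,11); take (13,15); skip (11,16); take (19,20); take (22,23); take (24,25); take (25,26).
Selected 8 broadcasts.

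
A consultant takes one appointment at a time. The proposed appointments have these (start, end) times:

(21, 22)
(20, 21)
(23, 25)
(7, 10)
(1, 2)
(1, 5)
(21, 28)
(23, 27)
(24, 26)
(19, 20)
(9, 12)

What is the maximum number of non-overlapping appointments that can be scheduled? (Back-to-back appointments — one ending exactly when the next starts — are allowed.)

Greedy by earliest finish: after sorting by end time, pick each interval compatible with the last pick.
Sorted by end: (1,2)  (1,5)  (7,10)  (9,12)  (19,20)  (20,21)  (21,22)  (23,25)  (24,26)  (23,27)  (21,28)
take (1,2); take (7,10); take (19,20); take (20,21); take (21,22); take (23,25); skip (23,27).
Selected 6 appointments.

6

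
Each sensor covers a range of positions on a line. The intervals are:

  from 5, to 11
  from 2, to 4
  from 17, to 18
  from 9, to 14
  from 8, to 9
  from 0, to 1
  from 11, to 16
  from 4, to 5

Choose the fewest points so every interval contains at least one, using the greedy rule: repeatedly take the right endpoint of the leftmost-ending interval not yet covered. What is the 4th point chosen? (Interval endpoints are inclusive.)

Sort by right endpoint; whenever an interval is uncovered, place a point at its right end.
Sorted: [0,1] [2,4] [4,5] [8,9] [5,11] [9,14] [11,16] [17,18]
{[0,1]} hit by 1; {[2,4],[4,5]} hit by 4; {[8,9],[5,11],[9,14]} hit by 9; {[11,16]} hit by 16; {[17,18]} hit by 18.
Points: 1, 4, 9, 16, 18 (5 total).

16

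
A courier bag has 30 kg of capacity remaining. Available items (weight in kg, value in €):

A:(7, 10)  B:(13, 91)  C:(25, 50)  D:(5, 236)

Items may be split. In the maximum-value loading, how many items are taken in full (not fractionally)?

Order: D (236/5=47.20) > B (91/13=7.00) > C (50/25=2.00) > A (10/7=1.43)
Fill: take D (5 @ 236) → take B (13 @ 91) → take 12/25 of C → 24.00; 30/30 used.
2 item(s) taken whole; one partial (take 12/25 of C).

2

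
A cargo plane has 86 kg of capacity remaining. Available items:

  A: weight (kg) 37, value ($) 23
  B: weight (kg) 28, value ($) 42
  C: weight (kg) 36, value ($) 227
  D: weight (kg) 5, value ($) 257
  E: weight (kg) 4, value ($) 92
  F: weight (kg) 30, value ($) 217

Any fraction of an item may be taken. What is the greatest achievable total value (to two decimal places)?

809.50

Order: D (257/5=51.40) > E (92/4=23.00) > F (217/30=7.23) > C (227/36=6.31) > B (42/28=1.50) > A (23/37=0.62)
Fill: take D (5 @ 257) → take E (4 @ 92) → take F (30 @ 217) → take C (36 @ 227) → take 11/28 of B → 16.50; 86/86 used.
Total value = 809.50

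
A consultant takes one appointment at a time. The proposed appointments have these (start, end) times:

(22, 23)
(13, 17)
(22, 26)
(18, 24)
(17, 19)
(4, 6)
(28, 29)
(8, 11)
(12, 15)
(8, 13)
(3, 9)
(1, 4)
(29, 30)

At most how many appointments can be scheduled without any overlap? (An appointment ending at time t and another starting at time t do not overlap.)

Greedy by earliest finish: after sorting by end time, pick each interval compatible with the last pick.
Sorted by end: (1,4)  (4,6)  (3,9)  (8,11)  (8,13)  (12,15)  (13,17)  (17,19)  (22,23)  (18,24)  (22,26)  (28,29)  (29,30)
take (1,4); take (4,6); take (8,11); take (12,15); take (17,19); take (22,23); skip (22,26); take (28,29); take (29,30).
Selected 8 appointments.

8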